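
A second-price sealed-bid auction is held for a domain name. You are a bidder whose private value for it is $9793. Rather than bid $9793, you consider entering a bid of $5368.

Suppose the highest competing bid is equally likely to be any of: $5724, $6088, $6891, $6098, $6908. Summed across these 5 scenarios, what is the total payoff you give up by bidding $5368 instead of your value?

The deviation costs you only when the competing bid falls strictly between $5368 and $9793; elsewhere both bids give the same outcome.
$5724: truthful payoff $4069, deviation payoff $0 → loss $4069.
$6088: truthful payoff $3705, deviation payoff $0 → loss $3705.
$6891: truthful payoff $2902, deviation payoff $0 → loss $2902.
$6098: truthful payoff $3695, deviation payoff $0 → loss $3695.
$6908: truthful payoff $2885, deviation payoff $0 → loss $2885.
Total loss = $4069 + $3705 + $2902 + $3695 + $2885 = $17256.
Because the price is fixed by the runner-up's bid, deviating from your value can only change a good outcome into a bad one — never the reverse.

$17256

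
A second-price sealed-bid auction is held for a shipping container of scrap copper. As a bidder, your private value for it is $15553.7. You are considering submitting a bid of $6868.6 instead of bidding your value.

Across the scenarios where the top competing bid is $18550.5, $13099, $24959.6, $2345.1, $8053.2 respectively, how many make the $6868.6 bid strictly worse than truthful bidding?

2

The deviation hurts exactly when the highest competing bid lies strictly between $6868.6 and $15553.7 — underbidding then forfeits a profitable win.
$18550.5: above both → same outcome either way.
$13099: inside the interval → strictly worse (loss $2454.7).
$24959.6: above both → same outcome either way.
$2345.1: below both → same outcome either way.
$8053.2: inside the interval → strictly worse (loss $7500.5).
Count: 2.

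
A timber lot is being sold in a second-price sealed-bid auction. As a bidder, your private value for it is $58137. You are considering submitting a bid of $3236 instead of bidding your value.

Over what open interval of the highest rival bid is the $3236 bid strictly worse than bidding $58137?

If the competing bid is below $3236, both bids win at the same price — no difference.
If it is above $58137, both bids lose — no difference.
If it lies strictly between $3236 and $58137, bidding your value wins at a price below your value (positive payoff) while bidding $3236 loses (payoff 0).
So the deviation strictly hurts on the open interval ($3236, $58137).
Because the price is fixed by the runner-up's bid, deviating from your value can only change a good outcome into a bad one — never the reverse.

($3236, $58137)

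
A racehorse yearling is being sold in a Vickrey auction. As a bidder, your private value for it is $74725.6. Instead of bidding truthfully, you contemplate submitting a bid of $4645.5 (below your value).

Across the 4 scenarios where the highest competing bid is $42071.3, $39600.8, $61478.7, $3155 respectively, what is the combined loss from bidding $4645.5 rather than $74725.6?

The deviation costs you only when the competing bid falls strictly between $4645.5 and $74725.6; elsewhere both bids give the same outcome.
$42071.3: truthful payoff $32654.3, deviation payoff $0 → loss $32654.3.
$39600.8: truthful payoff $35124.8, deviation payoff $0 → loss $35124.8.
$61478.7: truthful payoff $13246.9, deviation payoff $0 → loss $13246.9.
$3155: outcomes coincide → loss $0.
Total loss = $32654.3 + $35124.8 + $13246.9 = $81026.

$81026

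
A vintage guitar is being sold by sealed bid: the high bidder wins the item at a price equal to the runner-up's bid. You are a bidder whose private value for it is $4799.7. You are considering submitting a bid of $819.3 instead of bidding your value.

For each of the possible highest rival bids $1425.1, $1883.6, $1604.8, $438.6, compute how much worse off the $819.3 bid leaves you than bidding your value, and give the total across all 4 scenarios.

The deviation costs you only when the competing bid falls strictly between $819.3 and $4799.7; elsewhere both bids give the same outcome.
$1425.1: truthful payoff $3374.6, deviation payoff $0 → loss $3374.6.
$1883.6: truthful payoff $2916.1, deviation payoff $0 → loss $2916.1.
$1604.8: truthful payoff $3194.9, deviation payoff $0 → loss $3194.9.
$438.6: outcomes coincide → loss $0.
Total loss = $3374.6 + $2916.1 + $3194.9 = $9485.6.
In a second-price auction your bid sets only whether you win, not what you pay, so bidding your true value is weakly dominant.

$9485.6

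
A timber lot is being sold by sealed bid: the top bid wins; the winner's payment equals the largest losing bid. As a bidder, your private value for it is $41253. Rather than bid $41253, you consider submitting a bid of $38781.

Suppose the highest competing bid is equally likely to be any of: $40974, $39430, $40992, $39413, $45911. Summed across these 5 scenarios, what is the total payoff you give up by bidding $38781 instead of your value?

The deviation costs you only when the competing bid falls strictly between $38781 and $41253; elsewhere both bids give the same outcome.
$40974: truthful payoff $279, deviation payoff $0 → loss $279.
$39430: truthful payoff $1823, deviation payoff $0 → loss $1823.
$40992: truthful payoff $261, deviation payoff $0 → loss $261.
$39413: truthful payoff $1840, deviation payoff $0 → loss $1840.
$45911: outcomes coincide → loss $0.
Total loss = $279 + $1823 + $261 + $1840 = $4203.

$4203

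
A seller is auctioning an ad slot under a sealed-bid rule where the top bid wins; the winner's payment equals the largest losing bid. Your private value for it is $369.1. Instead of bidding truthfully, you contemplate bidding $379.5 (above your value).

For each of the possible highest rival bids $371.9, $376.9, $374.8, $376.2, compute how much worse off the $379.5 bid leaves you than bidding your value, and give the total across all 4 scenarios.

The deviation costs you only when the competing bid falls strictly between $369.1 and $379.5; elsewhere both bids give the same outcome.
$371.9: truthful payoff $0, deviation payoff −$2.8 → loss $2.8.
$376.9: truthful payoff $0, deviation payoff −$7.8 → loss $7.8.
$374.8: truthful payoff $0, deviation payoff −$5.7 → loss $5.7.
$376.2: truthful payoff $0, deviation payoff −$7.1 → loss $7.1.
Total loss = $2.8 + $7.8 + $5.7 + $7.1 = $23.4.

$23.4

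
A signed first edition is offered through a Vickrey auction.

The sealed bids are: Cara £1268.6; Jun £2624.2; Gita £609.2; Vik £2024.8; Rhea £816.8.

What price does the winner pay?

Highest bid: Jun at £2624.2, so Jun wins.
Second-highest bid: Vik at £2024.8 — that is the price the winner pays.

£2024.8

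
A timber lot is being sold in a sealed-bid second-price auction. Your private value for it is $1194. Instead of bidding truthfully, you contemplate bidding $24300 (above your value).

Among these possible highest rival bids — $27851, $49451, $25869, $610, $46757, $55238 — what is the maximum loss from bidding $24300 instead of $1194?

$27851: same outcome either way → loss $0.
$49451: same outcome either way → loss $0.
$25869: same outcome either way → loss $0.
$610: same outcome either way → loss $0.
$46757: same outcome either way → loss $0.
$55238: same outcome either way → loss $0.
Maximum loss: $0.

$0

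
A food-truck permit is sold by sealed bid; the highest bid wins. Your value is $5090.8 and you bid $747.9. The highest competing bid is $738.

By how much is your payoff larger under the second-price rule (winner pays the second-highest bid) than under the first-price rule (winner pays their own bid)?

You have the highest bid, so you win under either rule.
Second-price: pay $738 → payoff $4352.8.
First-price: pay your own bid $747.9 → payoff $4342.9.
Difference = $4352.8 − ($4342.9) = $9.9.

$9.9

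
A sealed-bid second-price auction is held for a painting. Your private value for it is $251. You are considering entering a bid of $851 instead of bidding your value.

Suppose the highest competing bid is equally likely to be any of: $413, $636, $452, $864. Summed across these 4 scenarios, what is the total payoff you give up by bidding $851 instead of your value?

$748

The deviation costs you only when the competing bid falls strictly between $251 and $851; elsewhere both bids give the same outcome.
$413: truthful payoff $0, deviation payoff −$162 → loss $162.
$636: truthful payoff $0, deviation payoff −$385 → loss $385.
$452: truthful payoff $0, deviation payoff −$201 → loss $201.
$864: outcomes coincide → loss $0.
Total loss = $162 + $385 + $201 = $748.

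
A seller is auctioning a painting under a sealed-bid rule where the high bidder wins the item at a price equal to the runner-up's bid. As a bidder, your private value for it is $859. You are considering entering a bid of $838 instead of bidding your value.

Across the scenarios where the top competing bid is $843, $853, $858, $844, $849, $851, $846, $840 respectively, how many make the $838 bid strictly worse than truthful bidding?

8

The deviation hurts exactly when the highest competing bid lies strictly between $838 and $859 — underbidding then forfeits a profitable win.
$843: inside the interval → strictly worse (loss $16).
$853: inside the interval → strictly worse (loss $6).
$858: inside the interval → strictly worse (loss $1).
$844: inside the interval → strictly worse (loss $15).
$849: inside the interval → strictly worse (loss $10).
$851: inside the interval → strictly worse (loss $8).
$846: inside the interval → strictly worse (loss $13).
$840: inside the interval → strictly worse (loss $19).
Count: 8.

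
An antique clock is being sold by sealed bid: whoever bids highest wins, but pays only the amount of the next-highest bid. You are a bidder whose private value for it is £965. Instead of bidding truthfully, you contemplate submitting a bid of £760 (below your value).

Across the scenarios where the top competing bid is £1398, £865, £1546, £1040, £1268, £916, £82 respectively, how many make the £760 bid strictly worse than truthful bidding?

2

The deviation hurts exactly when the highest competing bid lies strictly between £760 and £965 — underbidding then forfeits a profitable win.
£1398: above both → same outcome either way.
£865: inside the interval → strictly worse (loss £100).
£1546: above both → same outcome either way.
£1040: above both → same outcome either way.
£1268: above both → same outcome either way.
£916: inside the interval → strictly worse (loss £49).
£82: below both → same outcome either way.
Count: 2.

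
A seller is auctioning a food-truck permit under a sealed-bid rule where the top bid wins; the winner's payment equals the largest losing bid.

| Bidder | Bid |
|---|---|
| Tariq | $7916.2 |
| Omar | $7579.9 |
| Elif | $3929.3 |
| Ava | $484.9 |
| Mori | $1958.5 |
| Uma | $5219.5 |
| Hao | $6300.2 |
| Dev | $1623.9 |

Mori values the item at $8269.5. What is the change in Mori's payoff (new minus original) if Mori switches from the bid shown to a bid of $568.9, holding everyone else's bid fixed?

The highest bid among the other bidders is $7916.2; Mori's bid doesn't change that.
Original bid $1958.5: Mori is not highest (top rival bid is $7916.2); payoff $0.
Alternative bid $568.9: Mori is not highest (top rival bid is $7916.2); payoff $0.
Change in payoff = $0 − ($0) = $0.

$0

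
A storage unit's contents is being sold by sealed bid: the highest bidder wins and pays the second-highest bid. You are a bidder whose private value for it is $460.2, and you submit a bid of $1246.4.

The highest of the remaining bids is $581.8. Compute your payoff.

Your bid $1246.4 exceeds the highest competing bid $581.8, so you win.
In a second-price auction the winner pays the second-highest bid, $581.8.
Payoff = value − price = $460.2 − $581.8 = −$121.6.

−$121.6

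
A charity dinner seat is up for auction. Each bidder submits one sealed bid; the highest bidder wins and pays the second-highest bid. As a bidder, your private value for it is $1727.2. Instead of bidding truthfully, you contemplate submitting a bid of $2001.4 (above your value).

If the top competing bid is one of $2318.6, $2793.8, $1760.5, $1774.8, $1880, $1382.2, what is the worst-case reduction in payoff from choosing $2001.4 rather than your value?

$152.8

$2318.6: same outcome either way → loss $0.
$2793.8: same outcome either way → loss $0.
$1760.5: truthful gives $0, deviation gives −$33.3 → loss $33.3.
$1774.8: truthful gives $0, deviation gives −$47.6 → loss $47.6.
$1880: truthful gives $0, deviation gives −$152.8 → loss $152.8.
$1382.2: same outcome either way → loss $0.
Maximum loss: $152.8.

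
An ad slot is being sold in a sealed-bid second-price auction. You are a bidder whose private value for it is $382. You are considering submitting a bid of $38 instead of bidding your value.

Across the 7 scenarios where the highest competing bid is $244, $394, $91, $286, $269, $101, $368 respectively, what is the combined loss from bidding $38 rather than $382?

The deviation costs you only when the competing bid falls strictly between $38 and $382; elsewhere both bids give the same outcome.
$244: truthful payoff $138, deviation payoff $0 → loss $138.
$394: outcomes coincide → loss $0.
$91: truthful payoff $291, deviation payoff $0 → loss $291.
$286: truthful payoff $96, deviation payoff $0 → loss $96.
$269: truthful payoff $113, deviation payoff $0 → loss $113.
$101: truthful payoff $281, deviation payoff $0 → loss $281.
$368: truthful payoff $14, deviation payoff $0 → loss $14.
Total loss = $138 + $291 + $96 + $113 + $281 + $14 = $933.

$933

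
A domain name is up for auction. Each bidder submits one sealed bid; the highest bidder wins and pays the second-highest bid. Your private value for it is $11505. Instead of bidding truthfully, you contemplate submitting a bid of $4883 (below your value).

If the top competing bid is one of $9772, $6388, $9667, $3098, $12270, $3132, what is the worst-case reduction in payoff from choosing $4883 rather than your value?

$9772: truthful gives $1733, deviation gives $0 → loss $1733.
$6388: truthful gives $5117, deviation gives $0 → loss $5117.
$9667: truthful gives $1838, deviation gives $0 → loss $1838.
$3098: same outcome either way → loss $0.
$12270: same outcome either way → loss $0.
$3132: same outcome either way → loss $0.
Maximum loss: $5117.

$5117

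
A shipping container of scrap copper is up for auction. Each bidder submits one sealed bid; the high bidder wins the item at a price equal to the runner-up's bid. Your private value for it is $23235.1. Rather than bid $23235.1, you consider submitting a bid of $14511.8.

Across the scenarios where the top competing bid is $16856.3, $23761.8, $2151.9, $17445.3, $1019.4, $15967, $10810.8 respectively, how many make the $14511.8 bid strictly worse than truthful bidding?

3

The deviation hurts exactly when the highest competing bid lies strictly between $14511.8 and $23235.1 — underbidding then forfeits a profitable win.
$16856.3: inside the interval → strictly worse (loss $6378.8).
$23761.8: above both → same outcome either way.
$2151.9: below both → same outcome either way.
$17445.3: inside the interval → strictly worse (loss $5789.8).
$1019.4: below both → same outcome either way.
$15967: inside the interval → strictly worse (loss $7268.1).
$10810.8: below both → same outcome either way.
Count: 3.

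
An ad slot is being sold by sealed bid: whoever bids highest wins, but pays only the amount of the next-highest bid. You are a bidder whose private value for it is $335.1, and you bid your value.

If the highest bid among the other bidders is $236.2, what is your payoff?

Your bid $335.1 exceeds the highest competing bid $236.2, so you win.
In a second-price auction the winner pays the second-highest bid, $236.2.
Payoff = value − price = $335.1 − $236.2 = $98.9.

$98.9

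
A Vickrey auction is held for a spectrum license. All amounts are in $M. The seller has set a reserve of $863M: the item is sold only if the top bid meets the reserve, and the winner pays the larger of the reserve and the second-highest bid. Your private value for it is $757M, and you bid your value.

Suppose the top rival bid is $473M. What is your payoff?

$0M

Your bid $757M is the highest bid but falls below the reserve $863M, so the item goes unsold. Payoff $0M.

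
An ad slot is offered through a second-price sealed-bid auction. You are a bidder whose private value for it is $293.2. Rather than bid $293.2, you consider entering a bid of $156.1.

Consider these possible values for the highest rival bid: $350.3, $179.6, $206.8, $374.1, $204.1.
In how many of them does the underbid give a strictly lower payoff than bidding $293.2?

3

The deviation hurts exactly when the highest competing bid lies strictly between $156.1 and $293.2 — underbidding then forfeits a profitable win.
$350.3: above both → same outcome either way.
$179.6: inside the interval → strictly worse (loss $113.6).
$206.8: inside the interval → strictly worse (loss $86.4).
$374.1: above both → same outcome either way.
$204.1: inside the interval → strictly worse (loss $89.1).
Count: 3.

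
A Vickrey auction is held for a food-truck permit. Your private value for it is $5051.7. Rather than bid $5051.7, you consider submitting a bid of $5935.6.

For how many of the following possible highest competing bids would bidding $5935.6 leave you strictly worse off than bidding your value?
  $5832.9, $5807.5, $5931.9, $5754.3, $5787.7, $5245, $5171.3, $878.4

7

The deviation hurts exactly when the highest competing bid lies strictly between $5051.7 and $5935.6 — overbidding then wins at a price above your value.
$5832.9: inside the interval → strictly worse (loss $781.2).
$5807.5: inside the interval → strictly worse (loss $755.8).
$5931.9: inside the interval → strictly worse (loss $880.2).
$5754.3: inside the interval → strictly worse (loss $702.6).
$5787.7: inside the interval → strictly worse (loss $736).
$5245: inside the interval → strictly worse (loss $193.3).
$5171.3: inside the interval → strictly worse (loss $119.6).
$878.4: below both → same outcome either way.
Count: 7.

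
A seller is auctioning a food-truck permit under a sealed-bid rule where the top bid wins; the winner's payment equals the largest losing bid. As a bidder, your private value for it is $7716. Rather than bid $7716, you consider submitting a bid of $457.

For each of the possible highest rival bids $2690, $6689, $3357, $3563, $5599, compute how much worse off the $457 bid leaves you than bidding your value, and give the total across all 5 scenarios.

$16682

The deviation costs you only when the competing bid falls strictly between $457 and $7716; elsewhere both bids give the same outcome.
$2690: truthful payoff $5026, deviation payoff $0 → loss $5026.
$6689: truthful payoff $1027, deviation payoff $0 → loss $1027.
$3357: truthful payoff $4359, deviation payoff $0 → loss $4359.
$3563: truthful payoff $4153, deviation payoff $0 → loss $4153.
$5599: truthful payoff $2117, deviation payoff $0 → loss $2117.
Total loss = $5026 + $1027 + $4359 + $4153 + $2117 = $16682.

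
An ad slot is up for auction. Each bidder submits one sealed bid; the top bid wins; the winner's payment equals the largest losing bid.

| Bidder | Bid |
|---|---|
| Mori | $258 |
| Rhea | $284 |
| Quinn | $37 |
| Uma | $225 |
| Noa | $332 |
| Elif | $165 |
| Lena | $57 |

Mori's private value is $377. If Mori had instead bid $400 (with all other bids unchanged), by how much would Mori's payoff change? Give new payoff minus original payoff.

The highest bid among the other bidders is $332; Mori's bid doesn't change that.
Original bid $258: Mori is not highest (top rival bid is $332); payoff $0.
Alternative bid $400: Mori is highest, pays the top rival bid $332; payoff $377 − $332 = $45.
Change in payoff = $45 − ($0) = $45.

$45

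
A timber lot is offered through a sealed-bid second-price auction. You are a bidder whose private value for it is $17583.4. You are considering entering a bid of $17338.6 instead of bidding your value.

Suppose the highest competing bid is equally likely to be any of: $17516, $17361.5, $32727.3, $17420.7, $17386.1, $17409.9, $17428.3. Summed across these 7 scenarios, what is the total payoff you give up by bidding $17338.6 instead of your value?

$977.9

The deviation costs you only when the competing bid falls strictly between $17338.6 and $17583.4; elsewhere both bids give the same outcome.
$17516: truthful payoff $67.4, deviation payoff $0 → loss $67.4.
$17361.5: truthful payoff $221.9, deviation payoff $0 → loss $221.9.
$32727.3: outcomes coincide → loss $0.
$17420.7: truthful payoff $162.7, deviation payoff $0 → loss $162.7.
$17386.1: truthful payoff $197.3, deviation payoff $0 → loss $197.3.
$17409.9: truthful payoff $173.5, deviation payoff $0 → loss $173.5.
$17428.3: truthful payoff $155.1, deviation payoff $0 → loss $155.1.
Total loss = $67.4 + $221.9 + $162.7 + $197.3 + $173.5 + $155.1 = $977.9.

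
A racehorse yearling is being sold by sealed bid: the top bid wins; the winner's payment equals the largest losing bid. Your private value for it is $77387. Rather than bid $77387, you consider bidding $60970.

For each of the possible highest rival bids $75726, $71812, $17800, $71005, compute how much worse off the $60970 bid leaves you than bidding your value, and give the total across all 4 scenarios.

The deviation costs you only when the competing bid falls strictly between $60970 and $77387; elsewhere both bids give the same outcome.
$75726: truthful payoff $1661, deviation payoff $0 → loss $1661.
$71812: truthful payoff $5575, deviation payoff $0 → loss $5575.
$17800: outcomes coincide → loss $0.
$71005: truthful payoff $6382, deviation payoff $0 → loss $6382.
Total loss = $1661 + $5575 + $6382 = $13618.

$13618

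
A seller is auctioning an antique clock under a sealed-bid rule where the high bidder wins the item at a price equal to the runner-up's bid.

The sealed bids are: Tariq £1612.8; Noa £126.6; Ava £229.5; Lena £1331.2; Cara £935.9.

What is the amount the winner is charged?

£1331.2

Highest bid: Tariq at £1612.8, so Tariq wins.
Second-highest bid: Lena at £1331.2 — that is the price the winner pays.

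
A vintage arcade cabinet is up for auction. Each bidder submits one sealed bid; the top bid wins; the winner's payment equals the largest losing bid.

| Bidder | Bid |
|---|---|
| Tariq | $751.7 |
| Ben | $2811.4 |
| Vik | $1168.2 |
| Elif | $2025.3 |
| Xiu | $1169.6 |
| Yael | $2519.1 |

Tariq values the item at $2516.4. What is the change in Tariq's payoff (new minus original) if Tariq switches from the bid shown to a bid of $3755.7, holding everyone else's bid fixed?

The highest bid among the other bidders is $2811.4; Tariq's bid doesn't change that.
Original bid $751.7: Tariq is not highest (top rival bid is $2811.4); payoff $0.
Alternative bid $3755.7: Tariq is highest, pays the top rival bid $2811.4; payoff $2516.4 − $2811.4 = −$295.
Change in payoff = −$295 − ($0) = −$295.

−$295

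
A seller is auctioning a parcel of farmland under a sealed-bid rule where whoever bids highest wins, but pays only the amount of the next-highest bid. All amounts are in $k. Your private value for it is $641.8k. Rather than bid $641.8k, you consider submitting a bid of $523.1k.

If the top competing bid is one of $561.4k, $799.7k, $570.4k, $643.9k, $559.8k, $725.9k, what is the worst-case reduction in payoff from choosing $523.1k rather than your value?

$82k

$561.4k: truthful gives $80.4k, deviation gives $0k → loss $80.4k.
$799.7k: same outcome either way → loss $0k.
$570.4k: truthful gives $71.4k, deviation gives $0k → loss $71.4k.
$643.9k: same outcome either way → loss $0k.
$559.8k: truthful gives $82k, deviation gives $0k → loss $82k.
$725.9k: same outcome either way → loss $0k.
Maximum loss: $82k.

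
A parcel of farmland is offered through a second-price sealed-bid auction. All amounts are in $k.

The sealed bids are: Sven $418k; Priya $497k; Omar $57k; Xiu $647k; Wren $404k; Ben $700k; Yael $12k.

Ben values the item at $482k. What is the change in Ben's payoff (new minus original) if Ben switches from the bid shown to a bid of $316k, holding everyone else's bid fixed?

The highest bid among the other bidders is $647k; Ben's bid doesn't change that.
Original bid $700k: Ben is highest, pays the top rival bid $647k; payoff $482k − $647k = −$165k.
Alternative bid $316k: Ben is not highest (top rival bid is $647k); payoff $0k.
Change in payoff = $0k − (−$165k) = $165k.

$165k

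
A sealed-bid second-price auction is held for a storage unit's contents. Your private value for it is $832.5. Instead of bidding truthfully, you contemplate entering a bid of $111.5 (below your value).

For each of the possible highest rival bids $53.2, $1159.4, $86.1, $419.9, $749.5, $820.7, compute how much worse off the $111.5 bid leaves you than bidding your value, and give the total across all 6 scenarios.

$507.4

The deviation costs you only when the competing bid falls strictly between $111.5 and $832.5; elsewhere both bids give the same outcome.
$53.2: outcomes coincide → loss $0.
$1159.4: outcomes coincide → loss $0.
$86.1: outcomes coincide → loss $0.
$419.9: truthful payoff $412.6, deviation payoff $0 → loss $412.6.
$749.5: truthful payoff $83, deviation payoff $0 → loss $83.
$820.7: truthful payoff $11.8, deviation payoff $0 → loss $11.8.
Total loss = $412.6 + $83 + $11.8 = $507.4.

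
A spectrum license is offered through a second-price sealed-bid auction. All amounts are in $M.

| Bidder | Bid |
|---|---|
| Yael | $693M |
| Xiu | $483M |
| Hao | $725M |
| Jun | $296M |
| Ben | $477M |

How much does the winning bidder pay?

Highest bid: Hao at $725M, so Hao wins.
Second-highest bid: Yael at $693M — that is the price the winner pays.

$693M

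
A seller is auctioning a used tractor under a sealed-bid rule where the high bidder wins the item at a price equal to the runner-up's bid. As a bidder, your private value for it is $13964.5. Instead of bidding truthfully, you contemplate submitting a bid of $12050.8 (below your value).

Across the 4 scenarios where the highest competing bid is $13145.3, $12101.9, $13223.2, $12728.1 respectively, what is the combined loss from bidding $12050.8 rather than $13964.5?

The deviation costs you only when the competing bid falls strictly between $12050.8 and $13964.5; elsewhere both bids give the same outcome.
$13145.3: truthful payoff $819.2, deviation payoff $0 → loss $819.2.
$12101.9: truthful payoff $1862.6, deviation payoff $0 → loss $1862.6.
$13223.2: truthful payoff $741.3, deviation payoff $0 → loss $741.3.
$12728.1: truthful payoff $1236.4, deviation payoff $0 → loss $1236.4.
Total loss = $819.2 + $1862.6 + $741.3 + $1236.4 = $4659.5.

$4659.5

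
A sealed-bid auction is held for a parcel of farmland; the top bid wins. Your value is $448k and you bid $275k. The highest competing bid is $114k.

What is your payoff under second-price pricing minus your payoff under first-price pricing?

$161k

You have the highest bid, so you win under either rule.
Second-price: pay $114k → payoff $334k.
First-price: pay your own bid $275k → payoff $173k.
Difference = $334k − ($173k) = $161k.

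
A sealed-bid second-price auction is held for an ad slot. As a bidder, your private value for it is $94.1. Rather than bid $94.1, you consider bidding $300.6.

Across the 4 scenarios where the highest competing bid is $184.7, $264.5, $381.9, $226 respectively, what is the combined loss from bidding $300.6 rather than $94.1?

$392.9

The deviation costs you only when the competing bid falls strictly between $94.1 and $300.6; elsewhere both bids give the same outcome.
$184.7: truthful payoff $0, deviation payoff −$90.6 → loss $90.6.
$264.5: truthful payoff $0, deviation payoff −$170.4 → loss $170.4.
$381.9: outcomes coincide → loss $0.
$226: truthful payoff $0, deviation payoff −$131.9 → loss $131.9.
Total loss = $90.6 + $170.4 + $131.9 = $392.9.
Truthful bidding weakly dominates here: raising your bid can only win items priced above your value, and lowering it can only forfeit items priced below.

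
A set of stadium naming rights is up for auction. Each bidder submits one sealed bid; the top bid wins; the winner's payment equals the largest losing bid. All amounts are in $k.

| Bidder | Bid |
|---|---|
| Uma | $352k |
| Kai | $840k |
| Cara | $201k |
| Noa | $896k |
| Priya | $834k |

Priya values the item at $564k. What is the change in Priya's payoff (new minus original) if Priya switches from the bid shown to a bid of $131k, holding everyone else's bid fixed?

The highest bid among the other bidders is $896k; Priya's bid doesn't change that.
Original bid $834k: Priya is not highest (top rival bid is $896k); payoff $0k.
Alternative bid $131k: Priya is not highest (top rival bid is $896k); payoff $0k.
Change in payoff = $0k − ($0k) = $0k.

$0k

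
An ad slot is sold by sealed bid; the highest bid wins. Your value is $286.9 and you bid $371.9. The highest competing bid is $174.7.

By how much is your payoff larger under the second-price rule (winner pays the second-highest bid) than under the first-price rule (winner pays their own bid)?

$197.2

You have the highest bid, so you win under either rule.
Second-price: pay $174.7 → payoff $112.2.
First-price: pay your own bid $371.9 → payoff −$85.
Difference = $112.2 − (−$85) = $197.2.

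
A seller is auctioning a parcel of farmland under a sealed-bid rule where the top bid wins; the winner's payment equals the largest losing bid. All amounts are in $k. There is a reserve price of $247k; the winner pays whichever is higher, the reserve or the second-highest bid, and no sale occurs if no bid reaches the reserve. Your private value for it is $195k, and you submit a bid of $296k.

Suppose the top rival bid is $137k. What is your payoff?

Your bid $296k is the highest and exceeds the reserve.
Price = max(second-highest bid, reserve) = max($137k, $247k) = $247k.
Payoff = $195k − $247k = −$52k.

−$52k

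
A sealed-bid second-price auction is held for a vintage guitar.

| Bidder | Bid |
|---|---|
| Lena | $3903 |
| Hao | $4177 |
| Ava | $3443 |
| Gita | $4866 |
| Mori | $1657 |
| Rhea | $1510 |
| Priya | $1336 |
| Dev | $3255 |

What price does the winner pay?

Highest bid: Gita at $4866, so Gita wins.
Second-highest bid: Hao at $4177 — that is the price the winner pays.

$4177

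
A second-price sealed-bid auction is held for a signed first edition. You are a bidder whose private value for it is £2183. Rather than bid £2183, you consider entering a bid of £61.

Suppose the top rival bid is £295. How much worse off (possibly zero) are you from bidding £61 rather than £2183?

Bidding your value £2183: you win (since £2183 > £295) and pay £295. Payoff £1888.
Bidding £61: you lose. Payoff £0.
The competing bid £295 lies between your shaded bid and your value, so underbidding forfeits an item you could have won at a profitable price.
Loss from deviating = £1888 − (£0) = £1888.
In a second-price auction your bid sets only whether you win, not what you pay, so bidding your true value is weakly dominant.

£1888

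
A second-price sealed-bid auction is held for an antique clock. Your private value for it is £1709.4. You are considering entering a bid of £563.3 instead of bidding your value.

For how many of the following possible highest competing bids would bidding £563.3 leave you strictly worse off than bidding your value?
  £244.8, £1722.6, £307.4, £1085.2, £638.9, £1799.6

2

The deviation hurts exactly when the highest competing bid lies strictly between £563.3 and £1709.4 — underbidding then forfeits a profitable win.
£244.8: below both → same outcome either way.
£1722.6: above both → same outcome either way.
£307.4: below both → same outcome either way.
£1085.2: inside the interval → strictly worse (loss £624.2).
£638.9: inside the interval → strictly worse (loss £1070.5).
£1799.6: above both → same outcome either way.
Count: 2.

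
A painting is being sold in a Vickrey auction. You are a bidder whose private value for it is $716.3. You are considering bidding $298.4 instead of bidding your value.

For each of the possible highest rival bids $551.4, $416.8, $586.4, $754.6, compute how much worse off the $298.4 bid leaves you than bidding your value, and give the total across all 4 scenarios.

The deviation costs you only when the competing bid falls strictly between $298.4 and $716.3; elsewhere both bids give the same outcome.
$551.4: truthful payoff $164.9, deviation payoff $0 → loss $164.9.
$416.8: truthful payoff $299.5, deviation payoff $0 → loss $299.5.
$586.4: truthful payoff $129.9, deviation payoff $0 → loss $129.9.
$754.6: outcomes coincide → loss $0.
Total loss = $164.9 + $299.5 + $129.9 = $594.3.

$594.3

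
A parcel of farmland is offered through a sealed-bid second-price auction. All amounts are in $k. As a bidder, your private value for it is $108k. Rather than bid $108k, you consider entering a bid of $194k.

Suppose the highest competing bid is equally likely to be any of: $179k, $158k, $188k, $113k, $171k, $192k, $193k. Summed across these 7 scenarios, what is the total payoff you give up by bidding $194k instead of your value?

The deviation costs you only when the competing bid falls strictly between $108k and $194k; elsewhere both bids give the same outcome.
$179k: truthful payoff $0k, deviation payoff −$71k → loss $71k.
$158k: truthful payoff $0k, deviation payoff −$50k → loss $50k.
$188k: truthful payoff $0k, deviation payoff −$80k → loss $80k.
$113k: truthful payoff $0k, deviation payoff −$5k → loss $5k.
$171k: truthful payoff $0k, deviation payoff −$63k → loss $63k.
$192k: truthful payoff $0k, deviation payoff −$84k → loss $84k.
$193k: truthful payoff $0k, deviation payoff −$85k → loss $85k.
Total loss = $71k + $50k + $80k + $5k + $63k + $84k + $85k = $438k.

$438k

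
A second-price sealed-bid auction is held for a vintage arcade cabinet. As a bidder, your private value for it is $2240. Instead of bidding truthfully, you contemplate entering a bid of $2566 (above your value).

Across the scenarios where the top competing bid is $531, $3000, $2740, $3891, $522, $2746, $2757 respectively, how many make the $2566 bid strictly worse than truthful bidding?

The deviation hurts exactly when the highest competing bid lies strictly between $2240 and $2566 — overbidding then wins at a price above your value.
$531: below both → same outcome either way.
$3000: above both → same outcome either way.
$2740: above both → same outcome either way.
$3891: above both → same outcome either way.
$522: below both → same outcome either way.
$2746: above both → same outcome either way.
$2757: above both → same outcome either way.
Count: 0.

0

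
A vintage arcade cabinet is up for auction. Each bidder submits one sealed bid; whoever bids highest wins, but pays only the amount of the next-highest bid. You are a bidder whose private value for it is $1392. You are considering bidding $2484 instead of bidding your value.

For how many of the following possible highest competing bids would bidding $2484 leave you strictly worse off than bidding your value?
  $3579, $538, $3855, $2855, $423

0

The deviation hurts exactly when the highest competing bid lies strictly between $1392 and $2484 — overbidding then wins at a price above your value.
$3579: above both → same outcome either way.
$538: below both → same outcome either way.
$3855: above both → same outcome either way.
$2855: above both → same outcome either way.
$423: below both → same outcome either way.
Count: 0.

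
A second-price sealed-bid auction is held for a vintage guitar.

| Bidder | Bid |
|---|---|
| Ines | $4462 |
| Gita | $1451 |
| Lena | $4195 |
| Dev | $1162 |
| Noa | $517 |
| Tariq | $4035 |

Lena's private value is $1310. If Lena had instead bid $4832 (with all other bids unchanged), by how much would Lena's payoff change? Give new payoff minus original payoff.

−$3152

The highest bid among the other bidders is $4462; Lena's bid doesn't change that.
Original bid $4195: Lena is not highest (top rival bid is $4462); payoff $0.
Alternative bid $4832: Lena is highest, pays the top rival bid $4462; payoff $1310 − $4462 = −$3152.
Change in payoff = −$3152 − ($0) = −$3152.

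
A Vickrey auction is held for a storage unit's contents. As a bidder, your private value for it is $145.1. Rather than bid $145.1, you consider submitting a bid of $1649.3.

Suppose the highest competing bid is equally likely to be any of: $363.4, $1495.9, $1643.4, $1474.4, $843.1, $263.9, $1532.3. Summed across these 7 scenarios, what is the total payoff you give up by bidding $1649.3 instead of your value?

$6600.7

The deviation costs you only when the competing bid falls strictly between $145.1 and $1649.3; elsewhere both bids give the same outcome.
$363.4: truthful payoff $0, deviation payoff −$218.3 → loss $218.3.
$1495.9: truthful payoff $0, deviation payoff −$1350.8 → loss $1350.8.
$1643.4: truthful payoff $0, deviation payoff −$1498.3 → loss $1498.3.
$1474.4: truthful payoff $0, deviation payoff −$1329.3 → loss $1329.3.
$843.1: truthful payoff $0, deviation payoff −$698 → loss $698.
$263.9: truthful payoff $0, deviation payoff −$118.8 → loss $118.8.
$1532.3: truthful payoff $0, deviation payoff −$1387.2 → loss $1387.2.
Total loss = $218.3 + $1350.8 + $1498.3 + $1329.3 + $698 + $118.8 + $1387.2 = $6600.7.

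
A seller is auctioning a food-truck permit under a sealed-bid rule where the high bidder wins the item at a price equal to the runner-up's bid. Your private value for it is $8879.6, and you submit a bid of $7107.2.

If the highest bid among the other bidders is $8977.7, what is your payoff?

Your bid $7107.2 is below the highest competing bid $8977.7, so you lose.
A losing bidder pays nothing and receives nothing: payoff = $0.

$0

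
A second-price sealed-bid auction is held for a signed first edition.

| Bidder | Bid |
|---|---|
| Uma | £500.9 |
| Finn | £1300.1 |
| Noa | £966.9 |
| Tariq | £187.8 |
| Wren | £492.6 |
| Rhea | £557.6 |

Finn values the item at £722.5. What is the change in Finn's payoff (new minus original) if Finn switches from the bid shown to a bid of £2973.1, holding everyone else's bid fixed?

The highest bid among the other bidders is £966.9; Finn's bid doesn't change that.
Original bid £1300.1: Finn is highest, pays the top rival bid £966.9; payoff £722.5 − £966.9 = −£244.4.
Alternative bid £2973.1: Finn is highest, pays the top rival bid £966.9; payoff £722.5 − £966.9 = −£244.4.
Change in payoff = −£244.4 − (−£244.4) = £0.

£0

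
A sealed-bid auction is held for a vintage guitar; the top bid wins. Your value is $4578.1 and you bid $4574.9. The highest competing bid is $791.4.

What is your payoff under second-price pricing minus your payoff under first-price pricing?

$3783.5

You have the highest bid, so you win under either rule.
Second-price: pay $791.4 → payoff $3786.7.
First-price: pay your own bid $4574.9 → payoff $3.2.
Difference = $3786.7 − ($3.2) = $3783.5.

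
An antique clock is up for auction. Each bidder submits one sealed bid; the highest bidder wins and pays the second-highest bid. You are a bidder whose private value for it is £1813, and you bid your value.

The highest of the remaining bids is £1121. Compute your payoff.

£692

Your bid £1813 exceeds the highest competing bid £1121, so you win.
In a second-price auction the winner pays the second-highest bid, £1121.
Payoff = value − price = £1813 − £1121 = £692.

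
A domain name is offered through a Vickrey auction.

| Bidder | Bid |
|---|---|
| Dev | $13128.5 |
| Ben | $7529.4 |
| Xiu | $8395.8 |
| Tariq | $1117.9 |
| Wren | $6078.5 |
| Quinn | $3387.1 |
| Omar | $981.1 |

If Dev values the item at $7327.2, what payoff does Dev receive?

Highest bid: Dev at $13128.5, so Dev wins.
Second-highest bid: Xiu at $8395.8 — that is the price the winner pays.
Dev's payoff = value − price = $7327.2 − $8395.8 = −$1068.6.

−$1068.6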